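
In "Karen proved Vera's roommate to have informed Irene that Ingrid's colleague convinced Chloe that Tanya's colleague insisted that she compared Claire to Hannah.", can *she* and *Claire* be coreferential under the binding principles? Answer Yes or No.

No

*Claire* is an R-expression; Principle C requires it to be free (not bound by any c-commanding expression).
— she: subject of the clause headed by 'compared'; the pronoun c-commands the R-expression — coreference blocked (Principle C).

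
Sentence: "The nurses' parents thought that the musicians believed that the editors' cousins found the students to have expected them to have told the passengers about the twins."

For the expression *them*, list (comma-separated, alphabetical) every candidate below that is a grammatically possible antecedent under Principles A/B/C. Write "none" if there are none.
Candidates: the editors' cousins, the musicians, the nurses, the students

the editors' cousins, the musicians, the nurses

*them* is a pronoun; Principle B requires it to be free in its binding domain — the clause headed by 'expected'.
— the editors' cousins: subject of the clause headed by 'found'; c-commands the pronoun but lies outside its binding domain — allowed.
— the musicians: subject of the clause headed by 'believed'; c-commands the pronoun but lies outside its binding domain — allowed.
— the nurses: possessor inside the subject DP of the matrix clause; does not c-command the pronoun — Principle B does not apply; allowed.
— the students: subject of the clause headed by 'expected'; c-commands the pronoun within its binding domain — blocked (Principle B).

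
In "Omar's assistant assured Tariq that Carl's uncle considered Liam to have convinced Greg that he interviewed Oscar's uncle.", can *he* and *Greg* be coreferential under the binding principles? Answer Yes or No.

*Greg* is an R-expression; Principle C requires it to be free (not bound by any c-commanding expression).
— he: subject of the clause headed by 'interviewed'; the pronoun does not c-command the R-expression — coreference allowed.

Yes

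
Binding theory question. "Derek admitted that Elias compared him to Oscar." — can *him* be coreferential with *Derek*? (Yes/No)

Yes

*him* is a pronoun; Principle B requires it to be free in its binding domain — the clause headed by 'compared'.
— Derek: subject of the matrix clause; c-commands the pronoun but lies outside its binding domain — allowed.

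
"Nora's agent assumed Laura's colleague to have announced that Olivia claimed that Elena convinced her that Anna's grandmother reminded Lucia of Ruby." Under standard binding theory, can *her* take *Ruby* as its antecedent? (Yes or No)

*her* is a pronoun; Principle B requires it to be free in its binding domain — the clause headed by 'convinced'.
— Ruby: second object of the clause headed by 'reminded'; is c-commanded by the pronoun; coreference would bind this R-expression — blocked (Principle C).

No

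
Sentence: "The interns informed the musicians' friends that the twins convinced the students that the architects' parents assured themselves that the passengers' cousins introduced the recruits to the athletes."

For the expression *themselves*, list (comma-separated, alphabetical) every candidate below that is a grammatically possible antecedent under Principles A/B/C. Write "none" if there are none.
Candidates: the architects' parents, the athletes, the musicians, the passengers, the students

the architects' parents

*themselves* is a reflexive; Principle A requires it to be bound within its binding domain — the clause headed by 'assured'.
— the architects' parents: subject of the clause headed by 'assured'; c-commands the reflexive within its binding domain — allowed (Principle A).
— the athletes: second object of the clause headed by 'introduced'; does not c-command the reflexive — cannot bind it (Principle A).
— the musicians: possessor inside the object DP of the matrix clause; does not c-command the reflexive — cannot bind it (Principle A).
— the passengers: possessor inside the subject DP of the clause headed by 'introduced'; does not c-command the reflexive — cannot bind it (Principle A).
— the students: object of the clause headed by 'convinced'; c-commands the reflexive but lies outside its binding domain — cannot bind it (Principle A).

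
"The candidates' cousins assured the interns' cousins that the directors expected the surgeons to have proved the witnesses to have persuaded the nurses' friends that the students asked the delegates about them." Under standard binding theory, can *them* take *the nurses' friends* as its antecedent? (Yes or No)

Yes

*them* is a pronoun; Principle B requires it to be free in its binding domain — the clause headed by 'asked'.
— the nurses' friends: object of the clause headed by 'persuaded'; c-commands the pronoun but lies outside its binding domain — allowed.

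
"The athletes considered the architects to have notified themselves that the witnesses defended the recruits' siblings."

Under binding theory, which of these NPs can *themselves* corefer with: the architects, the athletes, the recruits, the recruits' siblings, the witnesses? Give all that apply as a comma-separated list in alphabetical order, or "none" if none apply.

the architects

*themselves* is a reflexive; Principle A requires it to be bound within its binding domain — the clause headed by 'notified'.
— the architects: subject of the clause headed by 'notified'; c-commands the reflexive within its binding domain — allowed (Principle A).
— the athletes: subject of the matrix clause; c-commands the reflexive but lies outside its binding domain — cannot bind it (Principle A).
— the recruits: possessor inside the object DP of the clause headed by 'defended'; does not c-command the reflexive — cannot bind it (Principle A).
— the recruits' siblings: object of the clause headed by 'defended'; does not c-command the reflexive — cannot bind it (Principle A).
— the witnesses: subject of the clause headed by 'defended'; does not c-command the reflexive — cannot bind it (Principle A).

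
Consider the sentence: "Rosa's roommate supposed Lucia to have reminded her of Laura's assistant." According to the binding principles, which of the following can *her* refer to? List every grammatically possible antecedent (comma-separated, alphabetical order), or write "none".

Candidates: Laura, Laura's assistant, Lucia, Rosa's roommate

Rosa's roommate

*her* is a pronoun; Principle B requires it to be free in its binding domain — the clause headed by 'reminded'.
— Laura: possessor inside the second object DP of the clause headed by 'reminded'; is c-commanded by the pronoun; coreference would bind this R-expression — blocked (Principle C).
— Laura's assistant: second object of the clause headed by 'reminded'; is c-commanded by the pronoun; coreference would bind this R-expression — blocked (Principle C).
— Lucia: subject of the clause headed by 'reminded'; c-commands the pronoun within its binding domain — blocked (Principle B).
— Rosa's roommate: subject of the matrix clause; c-commands the pronoun but lies outside its binding domain — allowed.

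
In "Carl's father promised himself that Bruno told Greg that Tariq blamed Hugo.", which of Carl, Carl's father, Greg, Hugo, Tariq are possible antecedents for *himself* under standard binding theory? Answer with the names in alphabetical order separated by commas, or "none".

*himself* is a reflexive; Principle A requires it to be bound within its binding domain — the matrix clause.
— Carl: possessor inside the subject DP of the matrix clause; does not c-command the reflexive — cannot bind it (Principle A).
— Carl's father: subject of the matrix clause; c-commands the reflexive within its binding domain — allowed (Principle A).
— Greg: object of the clause headed by 'told'; does not c-command the reflexive — cannot bind it (Principle A).
— Hugo: object of the clause headed by 'blamed'; does not c-command the reflexive — cannot bind it (Principle A).
— Tariq: subject of the clause headed by 'blamed'; does not c-command the reflexive — cannot bind it (Principle A).

Carl's father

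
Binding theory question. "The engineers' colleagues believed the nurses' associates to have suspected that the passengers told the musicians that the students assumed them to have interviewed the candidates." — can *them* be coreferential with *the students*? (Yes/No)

No

*them* is a pronoun; Principle B requires it to be free in its binding domain — the clause headed by 'assumed'.
— the students: subject of the clause headed by 'assumed'; c-commands the pronoun within its binding domain — blocked (Principle B).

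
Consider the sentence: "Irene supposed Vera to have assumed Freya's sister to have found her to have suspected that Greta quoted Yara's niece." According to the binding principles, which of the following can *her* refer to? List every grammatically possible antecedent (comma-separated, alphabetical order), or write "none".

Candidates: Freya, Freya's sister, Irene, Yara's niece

Freya, Irene

*her* is a pronoun; Principle B requires it to be free in its binding domain — the clause headed by 'found'.
— Freya: possessor inside the subject DP of the clause headed by 'found'; does not c-command the pronoun — Principle B does not apply; allowed.
— Freya's sister: subject of the clause headed by 'found'; c-commands the pronoun within its binding domain — blocked (Principle B).
— Irene: subject of the matrix clause; c-commands the pronoun but lies outside its binding domain — allowed.
— Yara's niece: object of the clause headed by 'quoted'; is c-commanded by the pronoun; coreference would bind this R-expression — blocked (Principle C).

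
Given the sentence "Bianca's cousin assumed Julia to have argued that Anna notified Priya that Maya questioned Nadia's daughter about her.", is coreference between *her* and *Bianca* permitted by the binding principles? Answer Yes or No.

*her* is a pronoun; Principle B requires it to be free in its binding domain — the clause headed by 'questioned'.
— Bianca: possessor inside the subject DP of the matrix clause; does not c-command the pronoun — Principle B does not apply; allowed.

Yes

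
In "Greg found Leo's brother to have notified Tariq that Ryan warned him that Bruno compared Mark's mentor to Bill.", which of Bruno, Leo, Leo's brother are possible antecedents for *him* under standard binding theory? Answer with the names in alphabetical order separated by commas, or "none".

*him* is a pronoun; Principle B requires it to be free in its binding domain — the clause headed by 'warned'.
— Bruno: subject of the clause headed by 'compared'; is c-commanded by the pronoun; coreference would bind this R-expression — blocked (Principle C).
— Leo: possessor inside the subject DP of the clause headed by 'notified'; does not c-command the pronoun — Principle B does not apply; allowed.
— Leo's brother: subject of the clause headed by 'notified'; c-commands the pronoun but lies outside its binding domain — allowed.

Leo, Leo's brother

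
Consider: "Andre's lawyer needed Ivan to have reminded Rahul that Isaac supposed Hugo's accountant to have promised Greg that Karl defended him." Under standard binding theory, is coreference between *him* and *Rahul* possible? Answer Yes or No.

*Rahul* is an R-expression; Principle C requires it to be free (not bound by any c-commanding expression).
— him: object of the clause headed by 'defended'; the pronoun does not c-command the R-expression — coreference allowed.

Yes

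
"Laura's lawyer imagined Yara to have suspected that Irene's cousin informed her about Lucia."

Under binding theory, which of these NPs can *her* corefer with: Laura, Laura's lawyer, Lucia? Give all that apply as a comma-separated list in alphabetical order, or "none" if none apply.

*her* is a pronoun; Principle B requires it to be free in its binding domain — the clause headed by 'informed'.
— Laura: possessor inside the subject DP of the matrix clause; does not c-command the pronoun — Principle B does not apply; allowed.
— Laura's lawyer: subject of the matrix clause; c-commands the pronoun but lies outside its binding domain — allowed.
— Lucia: second object of the clause headed by 'informed'; is c-commanded by the pronoun; coreference would bind this R-expression — blocked (Principle C).

Laura, Laura's lawyer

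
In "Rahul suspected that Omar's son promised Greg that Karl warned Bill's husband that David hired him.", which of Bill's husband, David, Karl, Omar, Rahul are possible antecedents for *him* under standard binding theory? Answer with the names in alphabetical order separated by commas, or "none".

*him* is a pronoun; Principle B requires it to be free in its binding domain — the clause headed by 'hired'.
— Bill's husband: object of the clause headed by 'warned'; c-commands the pronoun but lies outside its binding domain — allowed.
— David: subject of the clause headed by 'hired'; c-commands the pronoun within its binding domain — blocked (Principle B).
— Karl: subject of the clause headed by 'warned'; c-commands the pronoun but lies outside its binding domain — allowed.
— Omar: possessor inside the subject DP of the clause headed by 'promised'; does not c-command the pronoun — Principle B does not apply; allowed.
— Rahul: subject of the matrix clause; c-commands the pronoun but lies outside its binding domain — allowed.

Bill's husband, Karl, Omar, Rahul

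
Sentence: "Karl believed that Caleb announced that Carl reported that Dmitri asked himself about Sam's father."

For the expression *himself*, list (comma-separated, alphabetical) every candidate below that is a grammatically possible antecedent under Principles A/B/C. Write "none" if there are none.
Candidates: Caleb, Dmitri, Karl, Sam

*himself* is a reflexive; Principle A requires it to be bound within its binding domain — the clause headed by 'asked'.
— Caleb: subject of the clause headed by 'announced'; c-commands the reflexive but lies outside its binding domain — cannot bind it (Principle A).
— Dmitri: subject of the clause headed by 'asked'; c-commands the reflexive within its binding domain — allowed (Principle A).
— Karl: subject of the matrix clause; c-commands the reflexive but lies outside its binding domain — cannot bind it (Principle A).
— Sam: possessor inside the second object DP of the clause headed by 'asked'; does not c-command the reflexive — cannot bind it (Principle A).

Dmitri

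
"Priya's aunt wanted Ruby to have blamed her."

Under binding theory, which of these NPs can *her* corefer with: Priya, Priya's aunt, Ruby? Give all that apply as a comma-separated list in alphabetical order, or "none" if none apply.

*her* is a pronoun; Principle B requires it to be free in its binding domain — the clause headed by 'blamed'.
— Priya: possessor inside the subject DP of the matrix clause; does not c-command the pronoun — Principle B does not apply; allowed.
— Priya's aunt: subject of the matrix clause; c-commands the pronoun but lies outside its binding domain — allowed.
— Ruby: subject of the clause headed by 'blamed'; c-commands the pronoun within its binding domain — blocked (Principle B).

Priya, Priya's aunt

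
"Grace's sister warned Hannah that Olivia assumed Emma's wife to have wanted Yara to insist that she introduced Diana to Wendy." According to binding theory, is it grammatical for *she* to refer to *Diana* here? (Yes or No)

*Diana* is an R-expression; Principle C requires it to be free (not bound by any c-commanding expression).
— she: subject of the clause headed by 'introduced'; the pronoun c-commands the R-expression — coreference blocked (Principle C).

No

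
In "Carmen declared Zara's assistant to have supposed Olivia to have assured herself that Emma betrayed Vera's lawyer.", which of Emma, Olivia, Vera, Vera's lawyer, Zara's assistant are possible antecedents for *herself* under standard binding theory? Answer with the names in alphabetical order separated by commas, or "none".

Olivia

*herself* is a reflexive; Principle A requires it to be bound within its binding domain — the clause headed by 'assured'.
— Emma: subject of the clause headed by 'betrayed'; does not c-command the reflexive — cannot bind it (Principle A).
— Olivia: subject of the clause headed by 'assured'; c-commands the reflexive within its binding domain — allowed (Principle A).
— Vera: possessor inside the object DP of the clause headed by 'betrayed'; does not c-command the reflexive — cannot bind it (Principle A).
— Vera's lawyer: object of the clause headed by 'betrayed'; does not c-command the reflexive — cannot bind it (Principle A).
— Zara's assistant: subject of the clause headed by 'supposed'; c-commands the reflexive but lies outside its binding domain — cannot bind it (Principle A).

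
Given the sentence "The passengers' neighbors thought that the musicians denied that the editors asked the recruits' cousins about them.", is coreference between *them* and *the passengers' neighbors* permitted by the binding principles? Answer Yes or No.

*them* is a pronoun; Principle B requires it to be free in its binding domain — the clause headed by 'asked'.
— the passengers' neighbors: subject of the matrix clause; c-commands the pronoun but lies outside its binding domain — allowed.

Yes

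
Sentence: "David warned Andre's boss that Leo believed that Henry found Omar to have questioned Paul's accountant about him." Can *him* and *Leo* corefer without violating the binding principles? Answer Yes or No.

Yes

*Leo* is an R-expression; Principle C requires it to be free (not bound by any c-commanding expression).
— him: second object of the clause headed by 'questioned'; the pronoun does not c-command the R-expression — coreference allowed.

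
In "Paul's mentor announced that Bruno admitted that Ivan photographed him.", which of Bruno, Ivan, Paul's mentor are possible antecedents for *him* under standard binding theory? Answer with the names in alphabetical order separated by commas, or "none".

Bruno, Paul's mentor

*him* is a pronoun; Principle B requires it to be free in its binding domain — the clause headed by 'photographed'.
— Bruno: subject of the clause headed by 'admitted'; c-commands the pronoun but lies outside its binding domain — allowed.
— Ivan: subject of the clause headed by 'photographed'; c-commands the pronoun within its binding domain — blocked (Principle B).
— Paul's mentor: subject of the matrix clause; c-commands the pronoun but lies outside its binding domain — allowed.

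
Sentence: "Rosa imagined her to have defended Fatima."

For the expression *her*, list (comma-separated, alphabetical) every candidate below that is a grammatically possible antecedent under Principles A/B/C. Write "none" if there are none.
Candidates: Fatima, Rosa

*her* is a pronoun; Principle B requires it to be free in its binding domain — the matrix clause.
— Fatima: object of the clause headed by 'defended'; is c-commanded by the pronoun; coreference would bind this R-expression — blocked (Principle C).
— Rosa: subject of the matrix clause; c-commands the pronoun within its binding domain — blocked (Principle B).

none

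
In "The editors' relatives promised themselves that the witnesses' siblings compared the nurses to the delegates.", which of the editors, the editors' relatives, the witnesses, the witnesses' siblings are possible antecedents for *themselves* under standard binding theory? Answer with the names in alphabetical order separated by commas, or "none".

*themselves* is a reflexive; Principle A requires it to be bound within its binding domain — the matrix clause.
— the editors: possessor inside the subject DP of the matrix clause; does not c-command the reflexive — cannot bind it (Principle A).
— the editors' relatives: subject of the matrix clause; c-commands the reflexive within its binding domain — allowed (Principle A).
— the witnesses: possessor inside the subject DP of the clause headed by 'compared'; does not c-command the reflexive — cannot bind it (Principle A).
— the witnesses' siblings: subject of the clause headed by 'compared'; does not c-command the reflexive — cannot bind it (Principle A).

the editors' relatives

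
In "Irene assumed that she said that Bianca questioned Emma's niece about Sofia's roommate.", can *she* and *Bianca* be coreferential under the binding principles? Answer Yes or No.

*Bianca* is an R-expression; Principle C requires it to be free (not bound by any c-commanding expression).
— she: subject of the clause headed by 'said'; the pronoun c-commands the R-expression — coreference blocked (Principle C).

No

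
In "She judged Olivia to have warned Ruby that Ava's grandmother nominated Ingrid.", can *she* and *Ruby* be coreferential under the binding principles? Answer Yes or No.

No

*Ruby* is an R-expression; Principle C requires it to be free (not bound by any c-commanding expression).
— she: subject of the matrix clause; the pronoun c-commands the R-expression — coreference blocked (Principle C).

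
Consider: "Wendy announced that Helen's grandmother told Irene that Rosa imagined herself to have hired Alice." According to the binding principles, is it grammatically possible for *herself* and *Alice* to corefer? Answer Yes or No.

*herself* is a reflexive; Principle A requires it to be bound within its binding domain — the clause headed by 'imagined'.
— Alice: object of the clause headed by 'hired'; does not c-command the reflexive — cannot bind it (Principle A).

No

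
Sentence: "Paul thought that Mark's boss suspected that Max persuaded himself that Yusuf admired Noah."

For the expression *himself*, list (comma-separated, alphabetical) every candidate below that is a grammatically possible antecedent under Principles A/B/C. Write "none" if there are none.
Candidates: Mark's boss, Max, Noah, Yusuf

*himself* is a reflexive; Principle A requires it to be bound within its binding domain — the clause headed by 'persuaded'.
— Mark's boss: subject of the clause headed by 'suspected'; c-commands the reflexive but lies outside its binding domain — cannot bind it (Principle A).
— Max: subject of the clause headed by 'persuaded'; c-commands the reflexive within its binding domain — allowed (Principle A).
— Noah: object of the clause headed by 'admired'; does not c-command the reflexive — cannot bind it (Principle A).
— Yusuf: subject of the clause headed by 'admired'; does not c-command the reflexive — cannot bind it (Principle A).

Max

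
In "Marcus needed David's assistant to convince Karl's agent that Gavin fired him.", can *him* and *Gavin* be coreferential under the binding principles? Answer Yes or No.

*Gavin* is an R-expression; Principle C requires it to be free (not bound by any c-commanding expression).
— him: object of the clause headed by 'fired'; the R-expression locally c-commands the pronoun — coreference blocked (Principle B on the pronoun).

No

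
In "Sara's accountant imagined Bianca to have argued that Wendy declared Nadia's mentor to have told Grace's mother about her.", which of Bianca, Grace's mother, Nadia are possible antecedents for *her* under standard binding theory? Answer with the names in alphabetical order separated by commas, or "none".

Bianca, Nadia

*her* is a pronoun; Principle B requires it to be free in its binding domain — the clause headed by 'told'.
— Bianca: subject of the clause headed by 'argued'; c-commands the pronoun but lies outside its binding domain — allowed.
— Grace's mother: object of the clause headed by 'told'; c-commands the pronoun within its binding domain — blocked (Principle B).
— Nadia: possessor inside the subject DP of the clause headed by 'told'; does not c-command the pronoun — Principle B does not apply; allowed.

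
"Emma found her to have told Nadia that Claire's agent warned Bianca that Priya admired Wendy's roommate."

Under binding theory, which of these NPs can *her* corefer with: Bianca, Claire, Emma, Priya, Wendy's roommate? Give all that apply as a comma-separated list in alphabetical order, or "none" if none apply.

*her* is a pronoun; Principle B requires it to be free in its binding domain — the matrix clause.
— Bianca: object of the clause headed by 'warned'; is c-commanded by the pronoun; coreference would bind this R-expression — blocked (Principle C).
— Claire: possessor inside the subject DP of the clause headed by 'warned'; is c-commanded by the pronoun; coreference would bind this R-expression — blocked (Principle C).
— Emma: subject of the matrix clause; c-commands the pronoun within its binding domain — blocked (Principle B).
— Priya: subject of the clause headed by 'admired'; is c-commanded by the pronoun; coreference would bind this R-expression — blocked (Principle C).
— Wendy's roommate: object of the clause headed by 'admired'; is c-commanded by the pronoun; coreference would bind this R-expression — blocked (Principle C).

none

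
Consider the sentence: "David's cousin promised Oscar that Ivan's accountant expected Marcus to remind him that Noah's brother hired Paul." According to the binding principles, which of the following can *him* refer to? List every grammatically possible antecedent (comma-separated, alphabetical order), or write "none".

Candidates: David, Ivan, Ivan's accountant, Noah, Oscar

*him* is a pronoun; Principle B requires it to be free in its binding domain — the clause headed by 'remind'.
— David: possessor inside the subject DP of the matrix clause; does not c-command the pronoun — Principle B does not apply; allowed.
— Ivan: possessor inside the subject DP of the clause headed by 'expected'; does not c-command the pronoun — Principle B does not apply; allowed.
— Ivan's accountant: subject of the clause headed by 'expected'; c-commands the pronoun but lies outside its binding domain — allowed.
— Noah: possessor inside the subject DP of the clause headed by 'hired'; is c-commanded by the pronoun; coreference would bind this R-expression — blocked (Principle C).
— Oscar: object of the matrix clause; c-commands the pronoun but lies outside its binding domain — allowed.

David, Ivan, Ivan's accountant, Oscar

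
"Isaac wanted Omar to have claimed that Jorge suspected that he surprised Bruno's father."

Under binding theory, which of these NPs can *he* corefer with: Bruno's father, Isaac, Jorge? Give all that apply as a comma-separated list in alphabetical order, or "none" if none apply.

*he* is a pronoun; Principle B requires it to be free in its binding domain — the clause headed by 'surprised'.
— Bruno's father: object of the clause headed by 'surprised'; is c-commanded by the pronoun; coreference would bind this R-expression — blocked (Principle C).
— Isaac: subject of the matrix clause; c-commands the pronoun but lies outside its binding domain — allowed.
— Jorge: subject of the clause headed by 'suspected'; c-commands the pronoun but lies outside its binding domain — allowed.

Isaac, Jorge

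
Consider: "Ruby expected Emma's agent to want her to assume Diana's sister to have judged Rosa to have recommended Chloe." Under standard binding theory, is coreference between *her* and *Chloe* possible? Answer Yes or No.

*Chloe* is an R-expression; Principle C requires it to be free (not bound by any c-commanding expression).
— her: subject of the clause headed by 'assume'; the pronoun c-commands the R-expression — coreference blocked (Principle C).

No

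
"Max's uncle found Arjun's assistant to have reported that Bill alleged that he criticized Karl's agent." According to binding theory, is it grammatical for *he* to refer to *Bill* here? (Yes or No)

*Bill* is an R-expression; Principle C requires it to be free (not bound by any c-commanding expression).
— he: subject of the clause headed by 'criticized'; the pronoun does not c-command the R-expression — coreference allowed.

Yes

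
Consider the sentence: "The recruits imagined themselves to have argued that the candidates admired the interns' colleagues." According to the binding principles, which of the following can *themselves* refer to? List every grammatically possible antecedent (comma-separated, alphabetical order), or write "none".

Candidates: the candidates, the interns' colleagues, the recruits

*themselves* is a reflexive; Principle A requires it to be bound within its binding domain — the matrix clause.
— the candidates: subject of the clause headed by 'admired'; does not c-command the reflexive — cannot bind it (Principle A).
— the interns' colleagues: object of the clause headed by 'admired'; does not c-command the reflexive — cannot bind it (Principle A).
— the recruits: subject of the matrix clause; c-commands the reflexive within its binding domain — allowed (Principle A).

the recruits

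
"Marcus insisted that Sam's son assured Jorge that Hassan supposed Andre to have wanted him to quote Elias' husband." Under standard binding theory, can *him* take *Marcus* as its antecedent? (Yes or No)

*him* is a pronoun; Principle B requires it to be free in its binding domain — the clause headed by 'wanted'.
— Marcus: subject of the matrix clause; c-commands the pronoun but lies outside its binding domain — allowed.

Yes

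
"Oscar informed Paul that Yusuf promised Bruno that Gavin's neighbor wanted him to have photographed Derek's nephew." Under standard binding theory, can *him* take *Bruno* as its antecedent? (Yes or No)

Yes

*him* is a pronoun; Principle B requires it to be free in its binding domain — the clause headed by 'wanted'.
— Bruno: object of the clause headed by 'promised'; c-commands the pronoun but lies outside its binding domain — allowed.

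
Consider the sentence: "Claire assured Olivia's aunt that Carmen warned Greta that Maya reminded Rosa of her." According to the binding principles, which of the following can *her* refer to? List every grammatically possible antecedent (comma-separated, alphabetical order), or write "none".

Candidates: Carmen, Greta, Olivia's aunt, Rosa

Carmen, Greta, Olivia's aunt

*her* is a pronoun; Principle B requires it to be free in its binding domain — the clause headed by 'reminded'.
— Carmen: subject of the clause headed by 'warned'; c-commands the pronoun but lies outside its binding domain — allowed.
— Greta: object of the clause headed by 'warned'; c-commands the pronoun but lies outside its binding domain — allowed.
— Olivia's aunt: object of the matrix clause; c-commands the pronoun but lies outside its binding domain — allowed.
— Rosa: object of the clause headed by 'reminded'; c-commands the pronoun within its binding domain — blocked (Principle B).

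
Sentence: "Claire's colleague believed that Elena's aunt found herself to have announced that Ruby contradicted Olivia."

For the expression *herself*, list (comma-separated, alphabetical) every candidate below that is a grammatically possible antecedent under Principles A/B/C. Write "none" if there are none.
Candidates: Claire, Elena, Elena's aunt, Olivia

*herself* is a reflexive; Principle A requires it to be bound within its binding domain — the clause headed by 'found'.
— Claire: possessor inside the subject DP of the matrix clause; does not c-command the reflexive — cannot bind it (Principle A).
— Elena: possessor inside the subject DP of the clause headed by 'found'; does not c-command the reflexive — cannot bind it (Principle A).
— Elena's aunt: subject of the clause headed by 'found'; c-commands the reflexive within its binding domain — allowed (Principle A).
— Olivia: object of the clause headed by 'contradicted'; does not c-command the reflexive — cannot bind it (Principle A).

Elena's aunt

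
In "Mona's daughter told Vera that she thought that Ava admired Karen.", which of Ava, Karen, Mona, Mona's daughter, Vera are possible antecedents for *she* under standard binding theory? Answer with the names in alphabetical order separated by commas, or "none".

*she* is a pronoun; Principle B requires it to be free in its binding domain — the clause headed by 'thought'.
— Ava: subject of the clause headed by 'admired'; is c-commanded by the pronoun; coreference would bind this R-expression — blocked (Principle C).
— Karen: object of the clause headed by 'admired'; is c-commanded by the pronoun; coreference would bind this R-expression — blocked (Principle C).
— Mona: possessor inside the subject DP of the matrix clause; does not c-command the pronoun — Principle B does not apply; allowed.
— Mona's daughter: subject of the matrix clause; c-commands the pronoun but lies outside its binding domain — allowed.
— Vera: object of the matrix clause; c-commands the pronoun but lies outside its binding domain — allowed.

Mona, Mona's daughter, Vera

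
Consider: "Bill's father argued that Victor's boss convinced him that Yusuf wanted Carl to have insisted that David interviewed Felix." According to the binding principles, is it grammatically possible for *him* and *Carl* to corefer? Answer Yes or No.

No

*him* is a pronoun; Principle B requires it to be free in its binding domain — the clause headed by 'convinced'.
— Carl: subject of the clause headed by 'insisted'; is c-commanded by the pronoun; coreference would bind this R-expression — blocked (Principle C).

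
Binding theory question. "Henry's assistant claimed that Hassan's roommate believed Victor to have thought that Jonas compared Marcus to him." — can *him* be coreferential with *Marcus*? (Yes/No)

No

*him* is a pronoun; Principle B requires it to be free in its binding domain — the clause headed by 'compared'.
— Marcus: object of the clause headed by 'compared'; c-commands the pronoun within its binding domain — blocked (Principle B).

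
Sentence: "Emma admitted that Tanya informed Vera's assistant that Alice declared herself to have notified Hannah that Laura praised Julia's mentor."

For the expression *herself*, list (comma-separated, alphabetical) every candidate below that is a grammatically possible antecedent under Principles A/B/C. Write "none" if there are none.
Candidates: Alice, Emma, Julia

Alice

*herself* is a reflexive; Principle A requires it to be bound within its binding domain — the clause headed by 'declared'.
— Alice: subject of the clause headed by 'declared'; c-commands the reflexive within its binding domain — allowed (Principle A).
— Emma: subject of the matrix clause; c-commands the reflexive but lies outside its binding domain — cannot bind it (Principle A).
— Julia: possessor inside the object DP of the clause headed by 'praised'; does not c-command the reflexive — cannot bind it (Principle A).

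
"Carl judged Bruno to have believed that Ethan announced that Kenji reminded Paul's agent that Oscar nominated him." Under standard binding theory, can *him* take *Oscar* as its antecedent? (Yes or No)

No

*him* is a pronoun; Principle B requires it to be free in its binding domain — the clause headed by 'nominated'.
— Oscar: subject of the clause headed by 'nominated'; c-commands the pronoun within its binding domain — blocked (Principle B).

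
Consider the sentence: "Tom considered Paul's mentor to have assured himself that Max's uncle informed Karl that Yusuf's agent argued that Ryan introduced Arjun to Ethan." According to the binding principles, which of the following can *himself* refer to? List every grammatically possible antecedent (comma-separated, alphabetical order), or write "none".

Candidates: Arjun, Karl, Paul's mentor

Paul's mentor

*himself* is a reflexive; Principle A requires it to be bound within its binding domain — the clause headed by 'assured'.
— Arjun: object of the clause headed by 'introduced'; does not c-command the reflexive — cannot bind it (Principle A).
— Karl: object of the clause headed by 'informed'; does not c-command the reflexive — cannot bind it (Principle A).
— Paul's mentor: subject of the clause headed by 'assured'; c-commands the reflexive within its binding domain — allowed (Principle A).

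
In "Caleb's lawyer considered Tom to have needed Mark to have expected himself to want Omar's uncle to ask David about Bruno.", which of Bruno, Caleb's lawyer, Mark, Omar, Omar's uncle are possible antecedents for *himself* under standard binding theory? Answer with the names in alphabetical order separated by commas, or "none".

Mark

*himself* is a reflexive; Principle A requires it to be bound within its binding domain — the clause headed by 'expected'.
— Bruno: second object of the clause headed by 'ask'; does not c-command the reflexive — cannot bind it (Principle A).
— Caleb's lawyer: subject of the matrix clause; c-commands the reflexive but lies outside its binding domain — cannot bind it (Principle A).
— Mark: subject of the clause headed by 'expected'; c-commands the reflexive within its binding domain — allowed (Principle A).
— Omar: possessor inside the subject DP of the clause headed by 'ask'; does not c-command the reflexive — cannot bind it (Principle A).
— Omar's uncle: subject of the clause headed by 'ask'; does not c-command the reflexive — cannot bind it (Principle A).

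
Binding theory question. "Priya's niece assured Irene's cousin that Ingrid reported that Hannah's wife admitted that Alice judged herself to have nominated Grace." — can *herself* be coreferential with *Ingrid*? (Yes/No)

*herself* is a reflexive; Principle A requires it to be bound within its binding domain — the clause headed by 'judged'.
— Ingrid: subject of the clause headed by 'reported'; c-commands the reflexive but lies outside its binding domain — cannot bind it (Principle A).

No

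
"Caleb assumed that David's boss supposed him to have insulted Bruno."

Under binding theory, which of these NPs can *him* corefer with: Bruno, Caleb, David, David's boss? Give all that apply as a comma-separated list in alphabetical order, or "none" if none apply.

Caleb, David

*him* is a pronoun; Principle B requires it to be free in its binding domain — the clause headed by 'supposed'.
— Bruno: object of the clause headed by 'insulted'; is c-commanded by the pronoun; coreference would bind this R-expression — blocked (Principle C).
— Caleb: subject of the matrix clause; c-commands the pronoun but lies outside its binding domain — allowed.
— David: possessor inside the subject DP of the clause headed by 'supposed'; does not c-command the pronoun — Principle B does not apply; allowed.
— David's boss: subject of the clause headed by 'supposed'; c-commands the pronoun within its binding domain — blocked (Principle B).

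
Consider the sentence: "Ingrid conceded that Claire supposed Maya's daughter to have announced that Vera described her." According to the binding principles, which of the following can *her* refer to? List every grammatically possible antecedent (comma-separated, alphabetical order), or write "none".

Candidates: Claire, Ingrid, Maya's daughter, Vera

Claire, Ingrid, Maya's daughter

*her* is a pronoun; Principle B requires it to be free in its binding domain — the clause headed by 'described'.
— Claire: subject of the clause headed by 'supposed'; c-commands the pronoun but lies outside its binding domain — allowed.
— Ingrid: subject of the matrix clause; c-commands the pronoun but lies outside its binding domain — allowed.
— Maya's daughter: subject of the clause headed by 'announced'; c-commands the pronoun but lies outside its binding domain — allowed.
— Vera: subject of the clause headed by 'described'; c-commands the pronoun within its binding domain — blocked (Principle B).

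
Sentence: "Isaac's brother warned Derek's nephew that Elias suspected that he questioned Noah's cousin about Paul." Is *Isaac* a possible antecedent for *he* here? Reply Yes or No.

Yes

*he* is a pronoun; Principle B requires it to be free in its binding domain — the clause headed by 'questioned'.
— Isaac: possessor inside the subject DP of the matrix clause; does not c-command the pronoun — Principle B does not apply; allowed.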